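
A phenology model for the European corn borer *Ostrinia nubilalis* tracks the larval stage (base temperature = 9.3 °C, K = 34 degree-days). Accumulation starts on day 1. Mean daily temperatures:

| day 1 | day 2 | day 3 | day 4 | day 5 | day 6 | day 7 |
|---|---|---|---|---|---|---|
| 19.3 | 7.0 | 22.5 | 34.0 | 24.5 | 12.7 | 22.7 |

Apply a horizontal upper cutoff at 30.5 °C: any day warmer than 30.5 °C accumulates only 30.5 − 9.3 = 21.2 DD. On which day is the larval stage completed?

Daily DD above 9.3 °C (capped at 21.2): 10.0, 0.0, 13.2, 21.2, 15.2, 3.4, 13.4.
Cumulative: 10.0, 10.0, 23.2, 44.4, 59.6, 63.0, 76.4.
The total first reaches 34 DD on day 4.

day 4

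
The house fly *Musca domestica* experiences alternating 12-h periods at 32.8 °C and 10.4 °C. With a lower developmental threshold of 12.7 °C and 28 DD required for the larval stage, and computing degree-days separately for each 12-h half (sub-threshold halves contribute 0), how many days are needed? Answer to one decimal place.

Day half: max(0, 32.8 − 12.7) × 0.5 = 20.1 × 0.5 = 10.05 DD.
Night half: max(0, 10.4 − 12.7) × 0.5 = 0.0 × 0.5 = 0.00 DD.
Per 24 h: 10.05 DD/day.
Duration = 28 / 10.05 = 2.786 ≈ 2.8 days.

2.8 days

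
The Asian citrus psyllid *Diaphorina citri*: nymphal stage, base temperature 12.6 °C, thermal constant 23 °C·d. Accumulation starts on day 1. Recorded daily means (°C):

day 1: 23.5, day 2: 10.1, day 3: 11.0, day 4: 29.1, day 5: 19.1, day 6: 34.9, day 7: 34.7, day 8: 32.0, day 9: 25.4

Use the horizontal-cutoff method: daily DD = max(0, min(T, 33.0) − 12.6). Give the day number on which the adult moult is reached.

Daily DD above 12.6 °C (capped at 20.4): 10.9, 0.0, 0.0, 16.5, 6.5, 20.4, 20.4, 19.4, 12.8.
Cumulative: 10.9, 10.9, 10.9, 27.4, 33.9, 54.3, 74.7, 94.1, 106.9.
The total first reaches 23 DD on day 4.

day 4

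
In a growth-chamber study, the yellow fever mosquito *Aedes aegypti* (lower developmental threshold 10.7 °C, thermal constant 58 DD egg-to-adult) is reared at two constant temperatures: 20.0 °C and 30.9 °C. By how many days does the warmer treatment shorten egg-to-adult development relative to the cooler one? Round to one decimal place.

3.4 days

At 20.0 °C: 58 / (20.0 − 10.7) = 58 / 9.3 = 6.237 d.
At 30.9 °C: 58 / (30.9 − 10.7) = 58 / 20.2 = 2.871 d.
Difference = |6.237 − 2.871| = 3.365 ≈ 3.4 days.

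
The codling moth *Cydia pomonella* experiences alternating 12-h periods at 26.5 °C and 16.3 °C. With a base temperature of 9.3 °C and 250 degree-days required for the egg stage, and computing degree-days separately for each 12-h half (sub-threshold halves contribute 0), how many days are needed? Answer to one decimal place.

Day half: max(0, 26.5 − 9.3) × 0.5 = 17.2 × 0.5 = 8.60 DD.
Night half: max(0, 16.3 − 9.3) × 0.5 = 7.0 × 0.5 = 3.50 DD.
Per 24 h: 12.10 DD/day.
Duration = 250 / 12.10 = 20.661 ≈ 20.7 days.

20.7 days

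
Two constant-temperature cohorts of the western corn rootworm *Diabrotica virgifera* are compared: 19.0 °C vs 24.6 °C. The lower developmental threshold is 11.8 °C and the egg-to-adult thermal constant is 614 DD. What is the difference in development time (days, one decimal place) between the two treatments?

37.3 days

At 19.0 °C: 614 / (19.0 − 11.8) = 614 / 7.2 = 85.278 d.
At 24.6 °C: 614 / (24.6 − 11.8) = 614 / 12.8 = 47.969 d.
Difference = |85.278 − 47.969| = 37.309 ≈ 37.3 days.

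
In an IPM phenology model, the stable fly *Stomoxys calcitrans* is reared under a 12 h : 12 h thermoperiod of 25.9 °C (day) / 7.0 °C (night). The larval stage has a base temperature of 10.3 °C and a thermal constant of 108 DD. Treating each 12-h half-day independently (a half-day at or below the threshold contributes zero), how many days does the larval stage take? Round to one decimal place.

13.8 days

Day half: max(0, 25.9 − 10.3) × 0.5 = 15.6 × 0.5 = 7.80 DD.
Night half: max(0, 7.0 − 10.3) × 0.5 = 0.0 × 0.5 = 0.00 DD.
Per 24 h: 7.80 DD/day.
Duration = 108 / 7.80 = 13.846 ≈ 13.8 days.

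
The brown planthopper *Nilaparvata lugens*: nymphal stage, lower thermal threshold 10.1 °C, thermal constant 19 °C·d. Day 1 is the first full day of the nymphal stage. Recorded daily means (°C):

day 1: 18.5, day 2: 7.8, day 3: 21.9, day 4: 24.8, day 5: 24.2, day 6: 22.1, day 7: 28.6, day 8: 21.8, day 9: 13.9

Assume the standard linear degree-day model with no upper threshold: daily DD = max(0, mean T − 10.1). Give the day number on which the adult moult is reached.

day 3

Daily DD above 10.1 °C: 8.4, 0.0, 11.8, 14.7, 14.1, 12.0, 18.5, 11.7, 3.8.
Cumulative: 8.4, 8.4, 20.2, 34.9, 49.0, 61.0, 79.5, 91.2, 95.0.
The total first reaches 19 DD on day 3.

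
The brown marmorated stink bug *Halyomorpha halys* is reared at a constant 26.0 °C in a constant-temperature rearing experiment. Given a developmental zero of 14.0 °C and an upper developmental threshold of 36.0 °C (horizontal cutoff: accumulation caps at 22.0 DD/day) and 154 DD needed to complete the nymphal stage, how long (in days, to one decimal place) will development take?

Daily accumulation = 26.0 − 14.0 = 12.0 DD/day.
Duration = 154 / 12.0 = 12.833 ≈ 12.8 days.

12.8 days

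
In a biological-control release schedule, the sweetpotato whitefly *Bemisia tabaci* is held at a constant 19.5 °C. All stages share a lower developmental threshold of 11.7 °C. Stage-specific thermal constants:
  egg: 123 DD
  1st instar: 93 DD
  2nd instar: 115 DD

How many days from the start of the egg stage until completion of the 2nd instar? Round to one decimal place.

Daily accumulation at 19.5 °C = 19.5 − 11.7 = 7.8 DD/day.
Total K = 123 + 93 + 115 = 331 DD.
Total duration = 331 / 7.8 = 42.436 ≈ 42.4 days.

42.4 days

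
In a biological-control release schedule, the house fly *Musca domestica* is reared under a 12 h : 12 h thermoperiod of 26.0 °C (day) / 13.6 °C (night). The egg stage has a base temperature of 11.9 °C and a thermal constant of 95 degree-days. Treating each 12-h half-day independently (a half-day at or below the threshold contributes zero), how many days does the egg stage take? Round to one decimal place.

12.0 days

Day half: max(0, 26.0 − 11.9) × 0.5 = 14.1 × 0.5 = 7.05 DD.
Night half: max(0, 13.6 − 11.9) × 0.5 = 1.7 × 0.5 = 0.85 DD.
Per 24 h: 7.90 DD/day.
Duration = 95 / 7.90 = 12.025 ≈ 12.0 days.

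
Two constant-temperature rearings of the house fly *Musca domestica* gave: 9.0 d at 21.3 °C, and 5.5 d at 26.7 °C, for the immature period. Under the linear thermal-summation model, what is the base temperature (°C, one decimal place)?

12.8 °C

Under the model K = D·(T − T_b), so D₁·(T₁ − T_b) = D₂·(T₂ − T_b).
9.0·(21.3 − T_b) = 5.5·(26.7 − T_b)
T_b = (9.0·21.3 − 5.5·26.7) / (9.0 − 5.5) = 44.85 / 3.5 = 12.814 °C ≈ 12.8 °C.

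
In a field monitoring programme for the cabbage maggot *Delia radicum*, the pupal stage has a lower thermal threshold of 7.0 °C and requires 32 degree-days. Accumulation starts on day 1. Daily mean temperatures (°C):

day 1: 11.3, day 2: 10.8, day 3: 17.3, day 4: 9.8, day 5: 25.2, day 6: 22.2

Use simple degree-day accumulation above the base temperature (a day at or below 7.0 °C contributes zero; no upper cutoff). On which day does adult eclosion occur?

Daily DD above 7.0 °C: 4.3, 3.8, 10.3, 2.8, 18.2, 15.2.
Cumulative: 4.3, 8.1, 18.4, 21.2, 39.4, 54.6.
The total first reaches 32 DD on day 5.

day 5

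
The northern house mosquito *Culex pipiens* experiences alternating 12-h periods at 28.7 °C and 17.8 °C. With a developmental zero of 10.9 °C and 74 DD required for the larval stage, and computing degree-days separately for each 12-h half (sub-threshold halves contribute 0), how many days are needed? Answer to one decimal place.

6.0 days

Day half: max(0, 28.7 − 10.9) × 0.5 = 17.8 × 0.5 = 8.90 DD.
Night half: max(0, 17.8 − 10.9) × 0.5 = 6.9 × 0.5 = 3.45 DD.
Per 24 h: 12.35 DD/day.
Duration = 74 / 12.35 = 5.992 ≈ 6.0 days.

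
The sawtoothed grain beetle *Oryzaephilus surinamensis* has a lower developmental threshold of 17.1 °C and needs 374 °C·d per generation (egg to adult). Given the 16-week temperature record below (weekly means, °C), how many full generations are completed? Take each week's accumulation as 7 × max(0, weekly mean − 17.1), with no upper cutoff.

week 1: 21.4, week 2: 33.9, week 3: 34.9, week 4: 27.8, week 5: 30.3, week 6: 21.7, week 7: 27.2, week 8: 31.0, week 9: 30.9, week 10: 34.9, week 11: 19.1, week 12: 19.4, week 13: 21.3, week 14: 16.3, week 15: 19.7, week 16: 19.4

Weekly DD (7 × max(0, T̄ − 17.1)): 30.1, 117.6, 124.6, 74.9, 92.4, 32.2, 70.7, 97.3, 96.6, 124.6, 14.0, 16.1, 29.4, 0.0, 18.2, 16.1.
Season total = 954.8 DD.
Complete generations = ⌊954.8 / 374⌋ = 2.

2 generations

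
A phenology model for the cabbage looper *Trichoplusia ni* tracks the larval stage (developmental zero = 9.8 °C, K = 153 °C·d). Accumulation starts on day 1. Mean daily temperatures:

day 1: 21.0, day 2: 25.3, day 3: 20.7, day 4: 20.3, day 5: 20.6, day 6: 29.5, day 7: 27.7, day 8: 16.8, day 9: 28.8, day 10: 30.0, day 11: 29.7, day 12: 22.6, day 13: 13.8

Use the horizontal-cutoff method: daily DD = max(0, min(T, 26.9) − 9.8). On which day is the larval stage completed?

day 12

Daily DD above 9.8 °C (capped at 17.1): 11.2, 15.5, 10.9, 10.5, 10.8, 17.1, 17.1, 7.0, 17.1, 17.1, 17.1, 12.8, 4.0.
Cumulative: 11.2, 26.7, 37.6, 48.1, 58.9, 76.0, 93.1, 100.1, 117.2, 134.3, 151.4, 164.2, 168.2.
The total first reaches 153 DD on day 12.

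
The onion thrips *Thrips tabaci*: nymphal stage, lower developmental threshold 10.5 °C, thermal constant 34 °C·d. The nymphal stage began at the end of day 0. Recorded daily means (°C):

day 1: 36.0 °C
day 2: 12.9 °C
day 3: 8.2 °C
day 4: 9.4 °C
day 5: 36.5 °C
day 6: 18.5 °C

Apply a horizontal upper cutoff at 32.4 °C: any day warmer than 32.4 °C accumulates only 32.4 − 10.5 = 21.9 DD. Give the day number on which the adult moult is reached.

day 5

Daily DD above 10.5 °C (capped at 21.9): 21.9, 2.4, 0.0, 0.0, 21.9, 8.0.
Cumulative: 21.9, 24.3, 24.3, 24.3, 46.2, 54.2.
The total first reaches 34 DD on day 5.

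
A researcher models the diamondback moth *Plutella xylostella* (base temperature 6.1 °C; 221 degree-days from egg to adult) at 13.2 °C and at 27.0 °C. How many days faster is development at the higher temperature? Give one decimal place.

20.6 days

At 13.2 °C: 221 / (13.2 − 6.1) = 221 / 7.1 = 31.127 d.
At 27.0 °C: 221 / (27.0 − 6.1) = 221 / 20.9 = 10.574 d.
Difference = |31.127 − 10.574| = 20.553 ≈ 20.6 days.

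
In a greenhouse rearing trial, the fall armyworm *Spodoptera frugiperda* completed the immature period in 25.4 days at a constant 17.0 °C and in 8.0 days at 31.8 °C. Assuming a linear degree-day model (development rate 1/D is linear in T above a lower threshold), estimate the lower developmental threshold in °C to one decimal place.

10.2 °C

Under the model K = D·(T − T_b), so D₁·(T₁ − T_b) = D₂·(T₂ − T_b).
25.4·(17.0 − T_b) = 8.0·(31.8 − T_b)
T_b = (25.4·17.0 − 8.0·31.8) / (25.4 − 8.0) = 177.40 / 17.4 = 10.195 °C ≈ 10.2 °C.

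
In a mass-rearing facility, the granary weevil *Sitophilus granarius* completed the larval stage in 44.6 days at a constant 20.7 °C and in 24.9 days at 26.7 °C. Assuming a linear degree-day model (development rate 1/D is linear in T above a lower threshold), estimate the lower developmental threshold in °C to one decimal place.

Linear rate model ⇒ the product D·(T − T_b) is constant across temperatures.
44.6·(20.7 − T_b) = 24.9·(26.7 − T_b)
T_b = (44.6·20.7 − 24.9·26.7) / (44.6 − 24.9) = 258.39 / 19.7 = 13.116 °C ≈ 13.1 °C.

13.1 °C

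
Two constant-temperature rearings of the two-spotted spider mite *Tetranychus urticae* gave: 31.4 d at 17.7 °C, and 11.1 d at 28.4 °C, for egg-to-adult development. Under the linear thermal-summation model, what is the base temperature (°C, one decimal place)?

11.8 °C

Linear rate model ⇒ the product D·(T − T_b) is constant across temperatures.
31.4·(17.7 − T_b) = 11.1·(28.4 − T_b)
T_b = (31.4·17.7 − 11.1·28.4) / (31.4 − 11.1) = 240.54 / 20.3 = 11.849 °C ≈ 11.8 °C.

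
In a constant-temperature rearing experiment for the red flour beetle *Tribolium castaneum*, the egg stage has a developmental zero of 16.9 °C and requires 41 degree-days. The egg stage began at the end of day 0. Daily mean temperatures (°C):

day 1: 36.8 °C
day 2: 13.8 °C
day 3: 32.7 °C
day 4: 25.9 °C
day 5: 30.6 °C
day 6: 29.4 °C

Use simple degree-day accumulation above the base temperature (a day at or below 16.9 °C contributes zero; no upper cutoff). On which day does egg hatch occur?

day 4

Daily DD above 16.9 °C: 19.9, 0.0, 15.8, 9.0, 13.7, 12.5.
Cumulative: 19.9, 19.9, 35.7, 44.7, 58.4, 70.9.
The total first reaches 41 DD on day 4.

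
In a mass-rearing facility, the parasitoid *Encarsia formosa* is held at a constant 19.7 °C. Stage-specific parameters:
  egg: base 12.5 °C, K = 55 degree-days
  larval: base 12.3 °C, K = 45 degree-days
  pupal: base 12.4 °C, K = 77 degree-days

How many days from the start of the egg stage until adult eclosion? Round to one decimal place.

egg: 55 / (19.7 − 12.5) = 55 / 7.2 = 7.639 d.
larval: 45 / (19.7 − 12.3) = 45 / 7.4 = 6.081 d.
pupal: 77 / (19.7 − 12.4) = 77 / 7.3 = 10.548 d.
Sum = 24.268 ≈ 24.3 days.

24.3 days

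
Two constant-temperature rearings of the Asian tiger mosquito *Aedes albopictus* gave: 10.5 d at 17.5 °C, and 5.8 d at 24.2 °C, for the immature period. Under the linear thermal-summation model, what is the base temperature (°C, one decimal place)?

9.2 °C

Equal thermal constants: D₁(T₁ − T_b) = D₂(T₂ − T_b).
10.5·(17.5 − T_b) = 5.8·(24.2 − T_b)
T_b = (10.5·17.5 − 5.8·24.2) / (10.5 − 5.8) = 43.39 / 4.7 = 9.232 °C ≈ 9.2 °C.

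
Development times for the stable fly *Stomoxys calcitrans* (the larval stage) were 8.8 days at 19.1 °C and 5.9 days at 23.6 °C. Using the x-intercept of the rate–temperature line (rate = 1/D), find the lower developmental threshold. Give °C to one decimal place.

9.9 °C

Equal thermal constants: D₁(T₁ − T_b) = D₂(T₂ − T_b).
8.8·(19.1 − T_b) = 5.9·(23.6 − T_b)
T_b = (8.8·19.1 − 5.9·23.6) / (8.8 − 5.9) = 28.84 / 2.9 = 9.945 °C ≈ 9.9 °C.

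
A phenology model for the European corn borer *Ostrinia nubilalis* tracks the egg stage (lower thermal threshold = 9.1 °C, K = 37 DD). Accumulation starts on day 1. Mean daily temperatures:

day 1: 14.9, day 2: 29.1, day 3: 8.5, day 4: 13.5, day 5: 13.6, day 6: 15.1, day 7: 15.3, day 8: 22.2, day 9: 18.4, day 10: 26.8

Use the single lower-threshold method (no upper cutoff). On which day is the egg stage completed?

Daily DD above 9.1 °C: 5.8, 20.0, 0.0, 4.4, 4.5, 6.0, 6.2, 13.1, 9.3, 17.7.
Cumulative: 5.8, 25.8, 25.8, 30.2, 34.7, 40.7, 46.9, 60.0, 69.3, 87.0.
The total first reaches 37 DD on day 6.

day 6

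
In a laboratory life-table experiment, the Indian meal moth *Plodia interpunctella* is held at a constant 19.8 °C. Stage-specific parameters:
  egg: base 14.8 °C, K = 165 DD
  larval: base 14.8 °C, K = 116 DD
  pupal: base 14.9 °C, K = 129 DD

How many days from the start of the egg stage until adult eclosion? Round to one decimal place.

egg: 165 / (19.8 − 14.8) = 165 / 5.0 = 33.000 d.
larval: 116 / (19.8 − 14.8) = 116 / 5.0 = 23.200 d.
pupal: 129 / (19.8 − 14.9) = 129 / 4.9 = 26.327 d.
Sum = 82.527 ≈ 82.5 days.

82.5 days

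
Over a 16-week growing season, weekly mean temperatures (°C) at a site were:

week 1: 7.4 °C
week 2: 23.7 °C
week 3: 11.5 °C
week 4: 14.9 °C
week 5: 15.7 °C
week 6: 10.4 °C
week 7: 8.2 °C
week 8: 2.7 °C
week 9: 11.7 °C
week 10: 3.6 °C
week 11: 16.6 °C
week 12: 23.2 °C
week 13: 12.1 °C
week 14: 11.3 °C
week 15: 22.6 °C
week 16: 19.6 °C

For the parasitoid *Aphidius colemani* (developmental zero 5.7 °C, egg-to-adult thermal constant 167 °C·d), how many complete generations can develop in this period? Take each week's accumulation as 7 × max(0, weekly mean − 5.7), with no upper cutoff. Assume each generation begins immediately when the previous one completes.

Weekly DD (7 × max(0, T̄ − 5.7)): 11.9, 126.0, 40.6, 64.4, 70.0, 32.9, 17.5, 0.0, 42.0, 0.0, 76.3, 122.5, 44.8, 39.2, 118.3, 97.3.
Season total = 903.7 DD.
Complete generations = ⌊903.7 / 167⌋ = 5.

5 generations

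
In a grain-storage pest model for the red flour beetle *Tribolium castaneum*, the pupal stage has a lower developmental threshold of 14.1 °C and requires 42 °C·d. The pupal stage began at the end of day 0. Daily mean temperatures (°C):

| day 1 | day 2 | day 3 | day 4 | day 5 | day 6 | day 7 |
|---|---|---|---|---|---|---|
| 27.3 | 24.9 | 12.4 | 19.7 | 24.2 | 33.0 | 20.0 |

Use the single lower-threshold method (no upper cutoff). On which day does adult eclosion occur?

day 6

Daily DD above 14.1 °C: 13.2, 10.8, 0.0, 5.6, 10.1, 18.9, 5.9.
Cumulative: 13.2, 24.0, 24.0, 29.6, 39.7, 58.6, 64.5.
The total first reaches 42 DD on day 6.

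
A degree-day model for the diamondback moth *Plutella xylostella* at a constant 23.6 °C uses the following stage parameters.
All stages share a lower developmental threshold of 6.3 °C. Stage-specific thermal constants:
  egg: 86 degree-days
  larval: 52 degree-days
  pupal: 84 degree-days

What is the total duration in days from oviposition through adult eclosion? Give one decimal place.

12.8 days

Daily accumulation at 23.6 °C = 23.6 − 6.3 = 17.3 DD/day.
Total K = 86 + 52 + 84 = 222 DD.
Total duration = 222 / 17.3 = 12.832 ≈ 12.8 days.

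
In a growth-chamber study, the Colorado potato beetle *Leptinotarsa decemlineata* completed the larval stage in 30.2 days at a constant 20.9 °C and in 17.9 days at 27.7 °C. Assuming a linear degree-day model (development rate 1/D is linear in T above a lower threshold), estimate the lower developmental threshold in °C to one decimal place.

11.0 °C

Equal thermal constants: D₁(T₁ − T_b) = D₂(T₂ − T_b).
30.2·(20.9 − T_b) = 17.9·(27.7 − T_b)
T_b = (30.2·20.9 − 17.9·27.7) / (30.2 − 17.9) = 135.35 / 12.3 = 11.004 °C ≈ 11.0 °C.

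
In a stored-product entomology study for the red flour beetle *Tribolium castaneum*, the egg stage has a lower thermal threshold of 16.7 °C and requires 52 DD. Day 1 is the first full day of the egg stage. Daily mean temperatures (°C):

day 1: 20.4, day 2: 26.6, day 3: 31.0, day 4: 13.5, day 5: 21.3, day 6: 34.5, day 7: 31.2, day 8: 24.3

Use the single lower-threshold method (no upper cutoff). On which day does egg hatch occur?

day 7

Daily DD above 16.7 °C: 3.7, 9.9, 14.3, 0.0, 4.6, 17.8, 14.5, 7.6.
Cumulative: 3.7, 13.6, 27.9, 27.9, 32.5, 50.3, 64.8, 72.4.
The total first reaches 52 DD on day 7.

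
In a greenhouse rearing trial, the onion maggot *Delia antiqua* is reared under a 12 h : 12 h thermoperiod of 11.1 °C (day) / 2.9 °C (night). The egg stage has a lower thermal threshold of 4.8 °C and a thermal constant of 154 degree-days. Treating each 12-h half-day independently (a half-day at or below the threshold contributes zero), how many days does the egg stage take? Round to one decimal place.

48.9 days

Day half: max(0, 11.1 − 4.8) × 0.5 = 6.3 × 0.5 = 3.15 DD.
Night half: max(0, 2.9 − 4.8) × 0.5 = 0.0 × 0.5 = 0.00 DD.
Per 24 h: 3.15 DD/day.
Duration = 154 / 3.15 = 48.889 ≈ 48.9 days.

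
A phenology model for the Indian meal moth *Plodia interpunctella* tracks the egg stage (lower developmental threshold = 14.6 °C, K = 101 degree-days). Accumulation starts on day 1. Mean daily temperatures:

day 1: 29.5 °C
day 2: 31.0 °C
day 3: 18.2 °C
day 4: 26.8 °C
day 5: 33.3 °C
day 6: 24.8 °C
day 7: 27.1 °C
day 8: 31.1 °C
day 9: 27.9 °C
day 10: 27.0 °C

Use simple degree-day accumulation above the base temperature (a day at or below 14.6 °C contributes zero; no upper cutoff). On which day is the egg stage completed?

day 8

Daily DD above 14.6 °C: 14.9, 16.4, 3.6, 12.2, 18.7, 10.2, 12.5, 16.5, 13.3, 12.4.
Cumulative: 14.9, 31.3, 34.9, 47.1, 65.8, 76.0, 88.5, 105.0, 118.3, 130.7.
The total first reaches 101 DD on day 8.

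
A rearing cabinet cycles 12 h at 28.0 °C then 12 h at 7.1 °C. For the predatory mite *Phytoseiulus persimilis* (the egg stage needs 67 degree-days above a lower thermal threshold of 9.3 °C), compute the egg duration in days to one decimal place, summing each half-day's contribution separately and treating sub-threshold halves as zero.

Day half: max(0, 28.0 − 9.3) × 0.5 = 18.7 × 0.5 = 9.35 DD.
Night half: max(0, 7.1 − 9.3) × 0.5 = 0.0 × 0.5 = 0.00 DD.
Per 24 h: 9.35 DD/day.
Duration = 67 / 9.35 = 7.166 ≈ 7.2 days.

7.2 days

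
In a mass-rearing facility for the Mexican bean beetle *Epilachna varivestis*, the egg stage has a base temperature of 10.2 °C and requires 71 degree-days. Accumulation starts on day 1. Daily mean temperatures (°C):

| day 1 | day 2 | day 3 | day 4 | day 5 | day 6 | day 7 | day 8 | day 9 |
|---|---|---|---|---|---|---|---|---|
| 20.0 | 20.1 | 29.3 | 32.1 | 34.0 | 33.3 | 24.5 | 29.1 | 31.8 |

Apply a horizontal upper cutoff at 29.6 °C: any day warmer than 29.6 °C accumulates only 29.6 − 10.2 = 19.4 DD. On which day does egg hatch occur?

day 5

Daily DD above 10.2 °C (capped at 19.4): 9.8, 9.9, 19.1, 19.4, 19.4, 19.4, 14.3, 18.9, 19.4.
Cumulative: 9.8, 19.7, 38.8, 58.2, 77.6, 97.0, 111.3, 130.2, 149.6.
The total first reaches 71 DD on day 5.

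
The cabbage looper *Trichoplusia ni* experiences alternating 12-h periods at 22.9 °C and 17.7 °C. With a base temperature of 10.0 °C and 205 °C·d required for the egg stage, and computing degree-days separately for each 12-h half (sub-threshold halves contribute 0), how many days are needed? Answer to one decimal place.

Day half: max(0, 22.9 − 10.0) × 0.5 = 12.9 × 0.5 = 6.45 DD.
Night half: max(0, 17.7 − 10.0) × 0.5 = 7.7 × 0.5 = 3.85 DD.
Per 24 h: 10.30 DD/day.
Duration = 205 / 10.30 = 19.903 ≈ 19.9 days.

19.9 days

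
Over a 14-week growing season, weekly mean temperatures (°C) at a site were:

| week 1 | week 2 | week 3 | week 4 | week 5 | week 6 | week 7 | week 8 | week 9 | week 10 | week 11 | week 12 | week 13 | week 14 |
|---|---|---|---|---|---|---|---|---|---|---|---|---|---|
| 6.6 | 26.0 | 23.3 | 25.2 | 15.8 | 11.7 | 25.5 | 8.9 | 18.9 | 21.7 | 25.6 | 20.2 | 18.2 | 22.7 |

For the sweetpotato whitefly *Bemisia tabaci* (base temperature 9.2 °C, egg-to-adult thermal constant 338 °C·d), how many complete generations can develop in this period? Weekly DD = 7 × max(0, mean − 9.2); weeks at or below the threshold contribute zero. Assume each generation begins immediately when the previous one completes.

Weekly DD (7 × max(0, T̄ − 9.2)): 0.0, 117.6, 98.7, 112.0, 46.2, 17.5, 114.1, 0.0, 67.9, 87.5, 114.8, 77.0, 63.0, 94.5.
Season total = 1010.8 DD.
Complete generations = ⌊1010.8 / 338⌋ = 2.

2 generations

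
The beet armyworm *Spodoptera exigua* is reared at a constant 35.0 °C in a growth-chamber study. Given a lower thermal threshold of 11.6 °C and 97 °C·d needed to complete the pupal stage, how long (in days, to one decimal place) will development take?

Daily accumulation = 35.0 − 11.6 = 23.4 DD/day.
Duration = 97 / 23.4 = 4.145 ≈ 4.1 days.

4.1 days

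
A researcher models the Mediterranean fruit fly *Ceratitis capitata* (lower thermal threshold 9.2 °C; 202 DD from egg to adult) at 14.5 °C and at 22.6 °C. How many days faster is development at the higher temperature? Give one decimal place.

At 14.5 °C: 202 / (14.5 − 9.2) = 202 / 5.3 = 38.113 d.
At 22.6 °C: 202 / (22.6 − 9.2) = 202 / 13.4 = 15.075 d.
Difference = |38.113 − 15.075| = 23.039 ≈ 23.0 days.

23.0 days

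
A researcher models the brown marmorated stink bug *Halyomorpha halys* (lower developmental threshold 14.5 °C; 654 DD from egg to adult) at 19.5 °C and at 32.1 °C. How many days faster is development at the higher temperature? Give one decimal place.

93.6 days

At 19.5 °C: 654 / (19.5 − 14.5) = 654 / 5.0 = 130.800 d.
At 32.1 °C: 654 / (32.1 − 14.5) = 654 / 17.6 = 37.159 d.
Difference = |130.800 − 37.159| = 93.641 ≈ 93.6 days.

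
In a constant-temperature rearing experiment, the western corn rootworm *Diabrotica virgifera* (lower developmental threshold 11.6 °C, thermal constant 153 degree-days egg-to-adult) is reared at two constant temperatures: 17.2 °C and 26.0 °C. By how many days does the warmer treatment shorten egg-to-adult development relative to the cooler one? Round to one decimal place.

At 17.2 °C: 153 / (17.2 − 11.6) = 153 / 5.6 = 27.321 d.
At 26.0 °C: 153 / (26.0 − 11.6) = 153 / 14.4 = 10.625 d.
Difference = |27.321 − 10.625| = 16.696 ≈ 16.7 days.

16.7 days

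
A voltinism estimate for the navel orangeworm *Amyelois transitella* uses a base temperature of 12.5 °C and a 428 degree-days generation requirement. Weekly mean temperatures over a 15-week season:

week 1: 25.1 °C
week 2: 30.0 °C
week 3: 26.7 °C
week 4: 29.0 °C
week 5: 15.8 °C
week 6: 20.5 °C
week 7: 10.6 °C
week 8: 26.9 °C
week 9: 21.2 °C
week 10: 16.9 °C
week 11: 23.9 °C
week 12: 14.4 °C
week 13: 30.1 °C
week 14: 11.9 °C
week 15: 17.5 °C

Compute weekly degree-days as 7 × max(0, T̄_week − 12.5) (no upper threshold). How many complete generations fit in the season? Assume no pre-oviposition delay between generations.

2 generations

Weekly DD (7 × max(0, T̄ − 12.5)): 88.2, 122.5, 99.4, 115.5, 23.1, 56.0, 0.0, 100.8, 60.9, 30.8, 79.8, 13.3, 123.2, 0.0, 35.0.
Season total = 948.5 DD.
Complete generations = ⌊948.5 / 428⌋ = 2.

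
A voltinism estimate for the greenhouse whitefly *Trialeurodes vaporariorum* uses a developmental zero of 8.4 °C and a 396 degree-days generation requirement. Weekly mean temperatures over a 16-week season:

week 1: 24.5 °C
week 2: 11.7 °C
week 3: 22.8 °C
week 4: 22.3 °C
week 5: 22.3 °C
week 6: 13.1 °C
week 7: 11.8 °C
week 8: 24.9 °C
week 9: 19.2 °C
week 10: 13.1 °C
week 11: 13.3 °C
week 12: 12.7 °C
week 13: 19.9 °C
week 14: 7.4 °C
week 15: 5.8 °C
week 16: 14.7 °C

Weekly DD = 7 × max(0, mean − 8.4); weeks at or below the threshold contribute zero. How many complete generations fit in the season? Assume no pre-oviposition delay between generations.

2 generations

Weekly DD (7 × max(0, T̄ − 8.4)): 112.7, 23.1, 100.8, 97.3, 97.3, 32.9, 23.8, 115.5, 75.6, 32.9, 34.3, 30.1, 80.5, 0.0, 0.0, 44.1.
Season total = 900.9 DD.
Complete generations = ⌊900.9 / 396⌋ = 2.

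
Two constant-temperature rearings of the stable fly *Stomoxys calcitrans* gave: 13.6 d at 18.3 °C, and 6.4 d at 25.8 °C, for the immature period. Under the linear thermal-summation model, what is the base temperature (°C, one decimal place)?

Equal thermal constants: D₁(T₁ − T_b) = D₂(T₂ − T_b).
13.6·(18.3 − T_b) = 6.4·(25.8 − T_b)
T_b = (13.6·18.3 − 6.4·25.8) / (13.6 − 6.4) = 83.76 / 7.2 = 11.633 °C ≈ 11.6 °C.

11.6 °C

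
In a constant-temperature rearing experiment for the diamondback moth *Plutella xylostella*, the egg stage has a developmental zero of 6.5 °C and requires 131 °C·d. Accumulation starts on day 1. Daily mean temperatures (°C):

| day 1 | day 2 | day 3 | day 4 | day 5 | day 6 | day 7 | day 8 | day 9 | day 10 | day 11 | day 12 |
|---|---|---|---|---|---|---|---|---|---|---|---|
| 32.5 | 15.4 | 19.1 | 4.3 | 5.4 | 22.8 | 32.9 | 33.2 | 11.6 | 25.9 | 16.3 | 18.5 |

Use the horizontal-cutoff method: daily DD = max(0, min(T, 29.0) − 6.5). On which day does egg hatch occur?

Daily DD above 6.5 °C (capped at 22.5): 22.5, 8.9, 12.6, 0.0, 0.0, 16.3, 22.5, 22.5, 5.1, 19.4, 9.8, 12.0.
Cumulative: 22.5, 31.4, 44.0, 44.0, 44.0, 60.3, 82.8, 105.3, 110.4, 129.8, 139.6, 151.6.
The total first reaches 131 DD on day 11.

day 11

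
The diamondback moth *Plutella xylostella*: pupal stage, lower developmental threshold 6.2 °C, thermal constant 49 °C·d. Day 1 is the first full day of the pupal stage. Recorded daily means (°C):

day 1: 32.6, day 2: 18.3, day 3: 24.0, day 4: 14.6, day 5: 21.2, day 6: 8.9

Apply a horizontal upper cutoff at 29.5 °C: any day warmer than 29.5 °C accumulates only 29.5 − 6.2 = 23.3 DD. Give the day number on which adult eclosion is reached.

Daily DD above 6.2 °C (capped at 23.3): 23.3, 12.1, 17.8, 8.4, 15.0, 2.7.
Cumulative: 23.3, 35.4, 53.2, 61.6, 76.6, 79.3.
The total first reaches 49 DD on day 3.

day 3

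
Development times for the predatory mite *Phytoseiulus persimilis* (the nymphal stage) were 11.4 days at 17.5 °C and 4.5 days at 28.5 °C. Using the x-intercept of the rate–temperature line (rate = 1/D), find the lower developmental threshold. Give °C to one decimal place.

10.3 °C

Equal thermal constants: D₁(T₁ − T_b) = D₂(T₂ − T_b).
11.4·(17.5 − T_b) = 4.5·(28.5 − T_b)
T_b = (11.4·17.5 − 4.5·28.5) / (11.4 − 4.5) = 71.25 / 6.9 = 10.326 °C ≈ 10.3 °C.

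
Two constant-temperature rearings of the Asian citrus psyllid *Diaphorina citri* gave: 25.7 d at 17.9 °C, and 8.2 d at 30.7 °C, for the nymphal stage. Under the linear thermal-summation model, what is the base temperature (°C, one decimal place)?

11.9 °C

Under the model K = D·(T − T_b), so D₁·(T₁ − T_b) = D₂·(T₂ − T_b).
25.7·(17.9 − T_b) = 8.2·(30.7 − T_b)
T_b = (25.7·17.9 − 8.2·30.7) / (25.7 − 8.2) = 208.29 / 17.5 = 11.902 °C ≈ 11.9 °C.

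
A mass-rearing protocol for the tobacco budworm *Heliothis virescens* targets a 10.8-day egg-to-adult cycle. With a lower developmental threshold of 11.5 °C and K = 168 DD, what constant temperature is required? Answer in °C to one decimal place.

27.1 °C

Required daily accumulation = 168 / 10.8 = 15.556 DD/day.
T = T_base + 15.556 = 11.5 + 15.556 = 27.056 ≈ 27.1 °C.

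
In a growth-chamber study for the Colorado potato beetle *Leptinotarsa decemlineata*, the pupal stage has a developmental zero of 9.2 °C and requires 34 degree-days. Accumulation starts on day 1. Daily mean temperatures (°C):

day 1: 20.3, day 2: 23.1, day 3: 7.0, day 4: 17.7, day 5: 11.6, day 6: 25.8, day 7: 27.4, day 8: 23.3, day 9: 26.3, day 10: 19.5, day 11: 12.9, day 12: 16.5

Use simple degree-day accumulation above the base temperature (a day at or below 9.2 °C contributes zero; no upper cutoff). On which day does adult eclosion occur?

day 5

Daily DD above 9.2 °C: 11.1, 13.9, 0.0, 8.5, 2.4, 16.6, 18.2, 14.1, 17.1, 10.3, 3.7, 7.3.
Cumulative: 11.1, 25.0, 25.0, 33.5, 35.9, 52.5, 70.7, 84.8, 101.9, 112.2, 115.9, 123.2.
The total first reaches 34 DD on day 5.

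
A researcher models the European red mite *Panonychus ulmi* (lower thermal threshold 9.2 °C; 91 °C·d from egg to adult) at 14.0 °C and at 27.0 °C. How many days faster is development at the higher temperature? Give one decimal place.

At 14.0 °C: 91 / (14.0 − 9.2) = 91 / 4.8 = 18.958 d.
At 27.0 °C: 91 / (27.0 − 9.2) = 91 / 17.8 = 5.112 d.
Difference = |18.958 − 5.112| = 13.846 ≈ 13.8 days.

13.8 days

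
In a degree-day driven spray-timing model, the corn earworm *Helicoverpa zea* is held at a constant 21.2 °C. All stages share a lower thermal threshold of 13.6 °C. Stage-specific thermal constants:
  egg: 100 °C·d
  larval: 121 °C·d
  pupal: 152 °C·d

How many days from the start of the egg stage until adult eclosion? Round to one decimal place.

49.1 days

Daily accumulation at 21.2 °C = 21.2 − 13.6 = 7.6 DD/day.
Total K = 100 + 121 + 152 = 373 DD.
Total duration = 373 / 7.6 = 49.079 ≈ 49.1 days.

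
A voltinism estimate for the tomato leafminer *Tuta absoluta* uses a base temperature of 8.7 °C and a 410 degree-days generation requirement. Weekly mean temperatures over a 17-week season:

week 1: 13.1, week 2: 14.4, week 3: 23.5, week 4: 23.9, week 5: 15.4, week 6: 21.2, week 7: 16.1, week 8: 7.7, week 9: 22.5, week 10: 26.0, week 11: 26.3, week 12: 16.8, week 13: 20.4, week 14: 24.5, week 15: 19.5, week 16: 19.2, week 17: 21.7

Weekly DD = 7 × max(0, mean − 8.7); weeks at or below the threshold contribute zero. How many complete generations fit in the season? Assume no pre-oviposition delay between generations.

Weekly DD (7 × max(0, T̄ − 8.7)): 30.8, 39.9, 103.6, 106.4, 46.9, 87.5, 51.8, 0.0, 96.6, 121.1, 123.2, 56.7, 81.9, 110.6, 75.6, 73.5, 91.0.
Season total = 1297.1 DD.
Complete generations = ⌊1297.1 / 410⌋ = 3.

3 generations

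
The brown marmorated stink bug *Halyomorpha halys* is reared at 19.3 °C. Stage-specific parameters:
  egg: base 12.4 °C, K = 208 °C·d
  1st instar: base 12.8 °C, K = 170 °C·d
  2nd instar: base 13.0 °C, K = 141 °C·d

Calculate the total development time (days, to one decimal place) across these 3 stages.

egg: 208 / (19.3 − 12.4) = 208 / 6.9 = 30.145 d.
1st instar: 170 / (19.3 − 12.8) = 170 / 6.5 = 26.154 d.
2nd instar: 141 / (19.3 − 13.0) = 141 / 6.3 = 22.381 d.
Sum = 78.680 ≈ 78.7 days.

78.7 days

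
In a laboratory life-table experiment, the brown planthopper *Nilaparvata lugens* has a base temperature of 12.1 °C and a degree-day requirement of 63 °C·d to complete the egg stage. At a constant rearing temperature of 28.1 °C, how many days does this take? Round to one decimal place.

3.9 days

Daily accumulation = 28.1 − 12.1 = 16.0 DD/day.
Duration = 63 / 16.0 = 3.938 ≈ 3.9 days.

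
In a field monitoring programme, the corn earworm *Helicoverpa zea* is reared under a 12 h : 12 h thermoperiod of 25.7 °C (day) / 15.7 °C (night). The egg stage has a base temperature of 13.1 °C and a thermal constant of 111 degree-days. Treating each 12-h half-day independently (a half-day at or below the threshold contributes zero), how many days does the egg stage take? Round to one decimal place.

14.6 days

Day half: max(0, 25.7 − 13.1) × 0.5 = 12.6 × 0.5 = 6.30 DD.
Night half: max(0, 15.7 − 13.1) × 0.5 = 2.6 × 0.5 = 1.30 DD.
Per 24 h: 7.60 DD/day.
Duration = 111 / 7.60 = 14.605 ≈ 14.6 days.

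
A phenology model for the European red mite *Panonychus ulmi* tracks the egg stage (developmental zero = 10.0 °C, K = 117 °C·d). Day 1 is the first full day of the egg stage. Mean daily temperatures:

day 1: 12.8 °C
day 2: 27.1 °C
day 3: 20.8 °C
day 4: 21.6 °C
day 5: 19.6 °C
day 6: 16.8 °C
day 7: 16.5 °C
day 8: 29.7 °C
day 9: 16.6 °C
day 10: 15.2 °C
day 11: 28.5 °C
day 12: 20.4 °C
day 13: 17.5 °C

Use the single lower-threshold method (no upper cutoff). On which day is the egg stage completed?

Daily DD above 10.0 °C: 2.8, 17.1, 10.8, 11.6, 9.6, 6.8, 6.5, 19.7, 6.6, 5.2, 18.5, 10.4, 7.5.
Cumulative: 2.8, 19.9, 30.7, 42.3, 51.9, 58.7, 65.2, 84.9, 91.5, 96.7, 115.2, 125.6, 133.1.
The total first reaches 117 DD on day 12.

day 12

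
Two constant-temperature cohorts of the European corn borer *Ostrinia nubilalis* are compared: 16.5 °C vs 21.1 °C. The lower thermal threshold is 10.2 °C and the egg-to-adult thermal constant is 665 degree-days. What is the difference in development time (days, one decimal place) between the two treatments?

At 16.5 °C: 665 / (16.5 − 10.2) = 665 / 6.3 = 105.556 d.
At 21.1 °C: 665 / (21.1 − 10.2) = 665 / 10.9 = 61.009 d.
Difference = |105.556 − 61.009| = 44.546 ≈ 44.5 days.

44.5 days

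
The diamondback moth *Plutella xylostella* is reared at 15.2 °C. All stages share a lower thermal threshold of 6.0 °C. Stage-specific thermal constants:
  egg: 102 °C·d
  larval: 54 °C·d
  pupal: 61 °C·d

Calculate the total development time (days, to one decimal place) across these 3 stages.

Daily accumulation at 15.2 °C = 15.2 − 6.0 = 9.2 DD/day.
Total K = 102 + 54 + 61 = 217 DD.
Total duration = 217 / 9.2 = 23.587 ≈ 23.6 days.

23.6 days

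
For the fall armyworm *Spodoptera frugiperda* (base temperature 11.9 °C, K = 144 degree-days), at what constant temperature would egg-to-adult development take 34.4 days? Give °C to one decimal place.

16.1 °C

Required daily accumulation = 144 / 34.4 = 4.186 DD/day.
T = T_base + 4.186 = 11.9 + 4.186 = 16.086 ≈ 16.1 °C.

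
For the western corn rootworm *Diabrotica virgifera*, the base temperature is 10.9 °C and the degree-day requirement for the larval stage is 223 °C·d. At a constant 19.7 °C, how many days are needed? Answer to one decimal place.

Daily accumulation = 19.7 − 10.9 = 8.8 DD/day.
Duration = 223 / 8.8 = 25.341 ≈ 25.3 days.

25.3 days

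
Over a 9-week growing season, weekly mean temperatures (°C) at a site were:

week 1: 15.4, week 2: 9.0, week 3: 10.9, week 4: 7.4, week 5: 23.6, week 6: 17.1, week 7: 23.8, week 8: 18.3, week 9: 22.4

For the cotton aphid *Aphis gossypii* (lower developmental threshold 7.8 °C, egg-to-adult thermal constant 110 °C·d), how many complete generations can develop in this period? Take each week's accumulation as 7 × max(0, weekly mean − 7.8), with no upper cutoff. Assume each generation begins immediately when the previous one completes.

Weekly DD (7 × max(0, T̄ − 7.8)): 53.2, 8.4, 21.7, 0.0, 110.6, 65.1, 112.0, 73.5, 102.2.
Season total = 546.7 DD.
Complete generations = ⌊546.7 / 110⌋ = 4.

4 generations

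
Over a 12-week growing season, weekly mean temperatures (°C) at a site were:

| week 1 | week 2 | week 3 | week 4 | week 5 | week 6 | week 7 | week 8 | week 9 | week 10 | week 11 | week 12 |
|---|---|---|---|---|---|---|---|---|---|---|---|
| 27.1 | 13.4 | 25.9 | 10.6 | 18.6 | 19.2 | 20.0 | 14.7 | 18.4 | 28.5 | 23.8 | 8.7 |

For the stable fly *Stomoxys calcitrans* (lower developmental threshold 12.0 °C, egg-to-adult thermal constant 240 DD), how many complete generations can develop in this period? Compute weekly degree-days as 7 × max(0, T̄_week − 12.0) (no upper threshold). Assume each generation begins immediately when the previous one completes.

2 generations

Weekly DD (7 × max(0, T̄ − 12.0)): 105.7, 9.8, 97.3, 0.0, 46.2, 50.4, 56.0, 18.9, 44.8, 115.5, 82.6, 0.0.
Season total = 627.2 DD.
Complete generations = ⌊627.2 / 240⌋ = 2.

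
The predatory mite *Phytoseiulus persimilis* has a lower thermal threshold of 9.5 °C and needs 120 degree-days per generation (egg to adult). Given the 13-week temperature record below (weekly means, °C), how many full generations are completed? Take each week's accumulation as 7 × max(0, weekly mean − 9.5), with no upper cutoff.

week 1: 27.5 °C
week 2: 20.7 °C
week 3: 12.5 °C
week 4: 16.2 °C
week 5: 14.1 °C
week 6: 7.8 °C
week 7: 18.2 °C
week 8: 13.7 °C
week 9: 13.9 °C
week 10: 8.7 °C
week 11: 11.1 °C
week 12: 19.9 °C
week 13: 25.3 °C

Weekly DD (7 × max(0, T̄ − 9.5)): 126.0, 78.4, 21.0, 46.9, 32.2, 0.0, 60.9, 29.4, 30.8, 0.0, 11.2, 72.8, 110.6.
Season total = 620.2 DD.
Complete generations = ⌊620.2 / 120⌋ = 5.

5 generations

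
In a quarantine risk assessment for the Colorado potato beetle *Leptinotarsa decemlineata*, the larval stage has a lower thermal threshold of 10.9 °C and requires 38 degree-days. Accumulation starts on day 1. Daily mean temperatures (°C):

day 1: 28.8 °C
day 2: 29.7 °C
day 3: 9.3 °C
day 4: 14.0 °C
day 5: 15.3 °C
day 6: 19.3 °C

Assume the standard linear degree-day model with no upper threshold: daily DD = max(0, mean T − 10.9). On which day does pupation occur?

day 4

Daily DD above 10.9 °C: 17.9, 18.8, 0.0, 3.1, 4.4, 8.4.
Cumulative: 17.9, 36.7, 36.7, 39.8, 44.2, 52.6.
The total first reaches 38 DD on day 4.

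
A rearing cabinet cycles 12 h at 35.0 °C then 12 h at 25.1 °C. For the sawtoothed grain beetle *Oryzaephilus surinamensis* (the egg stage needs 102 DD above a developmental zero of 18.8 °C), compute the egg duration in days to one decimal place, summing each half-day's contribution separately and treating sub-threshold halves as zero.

9.1 days

Day half: max(0, 35.0 − 18.8) × 0.5 = 16.2 × 0.5 = 8.10 DD.
Night half: max(0, 25.1 − 18.8) × 0.5 = 6.3 × 0.5 = 3.15 DD.
Per 24 h: 11.25 DD/day.
Duration = 102 / 11.25 = 9.067 ≈ 9.1 days.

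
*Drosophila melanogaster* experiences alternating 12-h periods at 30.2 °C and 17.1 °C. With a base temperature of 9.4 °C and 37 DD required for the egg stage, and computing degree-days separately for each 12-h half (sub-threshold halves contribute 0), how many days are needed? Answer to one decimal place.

2.6 days

Day half: max(0, 30.2 − 9.4) × 0.5 = 20.8 × 0.5 = 10.40 DD.
Night half: max(0, 17.1 − 9.4) × 0.5 = 7.7 × 0.5 = 3.85 DD.
Per 24 h: 14.25 DD/day.
Duration = 37 / 14.25 = 2.596 ≈ 2.6 days.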